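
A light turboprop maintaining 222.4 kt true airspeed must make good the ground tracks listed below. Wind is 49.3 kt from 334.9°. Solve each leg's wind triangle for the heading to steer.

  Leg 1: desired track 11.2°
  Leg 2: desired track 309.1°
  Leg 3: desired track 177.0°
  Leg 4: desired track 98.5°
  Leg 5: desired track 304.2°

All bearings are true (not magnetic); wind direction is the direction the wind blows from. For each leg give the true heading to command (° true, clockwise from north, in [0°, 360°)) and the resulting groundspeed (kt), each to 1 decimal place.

Leg 1: desired track 11.2°; wind correction -7.5° → command heading 3.7°, groundspeed 180.7 kt
Leg 2: desired track 309.1°; wind correction +5.5° → command heading 314.6°, groundspeed 177.0 kt
Leg 3: desired track 177.0°; wind correction +4.8° → command heading 181.8°, groundspeed 267.3 kt
Leg 4: desired track 98.5°; wind correction -10.6° → command heading 87.9°, groundspeed 245.9 kt
Leg 5: desired track 304.2°; wind correction +6.5° → command heading 310.7°, groundspeed 178.6 kt

Leg 1: heading=3.7°, groundspeed=180.7 kt
Leg 2: heading=314.6°, groundspeed=177.0 kt
Leg 3: heading=181.8°, groundspeed=267.3 kt
Leg 4: heading=87.9°, groundspeed=245.9 kt
Leg 5: heading=310.7°, groundspeed=178.6 kt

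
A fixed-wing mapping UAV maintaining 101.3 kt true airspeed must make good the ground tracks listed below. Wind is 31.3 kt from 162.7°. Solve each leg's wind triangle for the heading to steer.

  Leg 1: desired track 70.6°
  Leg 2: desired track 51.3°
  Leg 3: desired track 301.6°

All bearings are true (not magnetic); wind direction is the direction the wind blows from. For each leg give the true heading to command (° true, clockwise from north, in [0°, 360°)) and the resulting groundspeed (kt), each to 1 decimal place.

Leg 1: heading=88.6°, groundspeed=97.5 kt
Leg 2: heading=68.0°, groundspeed=108.4 kt
Leg 3: heading=289.9°, groundspeed=122.8 kt

Leg 1: desired track 70.6°; wind correction +18.0° → command heading 88.6°, groundspeed 97.5 kt
Leg 2: desired track 51.3°; wind correction +16.7° → command heading 68.0°, groundspeed 108.4 kt
Leg 3: desired track 301.6°; wind correction -11.7° → command heading 289.9°, groundspeed 122.8 kt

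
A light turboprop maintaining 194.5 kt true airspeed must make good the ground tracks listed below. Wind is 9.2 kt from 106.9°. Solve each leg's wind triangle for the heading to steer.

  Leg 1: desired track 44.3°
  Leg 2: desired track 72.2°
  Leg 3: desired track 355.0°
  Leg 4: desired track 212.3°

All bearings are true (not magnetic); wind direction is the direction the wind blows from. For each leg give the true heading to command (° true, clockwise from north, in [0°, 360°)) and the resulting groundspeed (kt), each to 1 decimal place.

Leg 1: desired track 44.3°; wind correction +2.4° → command heading 46.7°, groundspeed 190.1 kt
Leg 2: desired track 72.2°; wind correction +1.5° → command heading 73.7°, groundspeed 186.9 kt
Leg 3: desired track 355.0°; wind correction +2.5° → command heading 357.5°, groundspeed 197.7 kt
Leg 4: desired track 212.3°; wind correction -2.6° → command heading 209.7°, groundspeed 196.7 kt

Leg 1: heading=46.7°, groundspeed=190.1 kt
Leg 2: heading=73.7°, groundspeed=186.9 kt
Leg 3: heading=357.5°, groundspeed=197.7 kt
Leg 4: heading=209.7°, groundspeed=196.7 kt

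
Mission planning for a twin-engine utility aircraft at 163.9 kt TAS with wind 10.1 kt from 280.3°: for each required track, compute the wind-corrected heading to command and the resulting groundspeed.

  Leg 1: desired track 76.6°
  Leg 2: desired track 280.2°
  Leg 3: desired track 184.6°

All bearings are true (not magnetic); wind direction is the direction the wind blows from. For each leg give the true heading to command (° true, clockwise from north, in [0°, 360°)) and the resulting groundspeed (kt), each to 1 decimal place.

Leg 1: desired track 76.6°; wind correction -1.4° → command heading 75.2°, groundspeed 173.1 kt
Leg 2: desired track 280.2°; wind correction +0.0° → command heading 280.2°, groundspeed 153.8 kt
Leg 3: desired track 184.6°; wind correction +3.5° → command heading 188.1°, groundspeed 164.6 kt

Leg 1: heading=75.2°, groundspeed=173.1 kt
Leg 2: heading=280.2°, groundspeed=153.8 kt
Leg 3: heading=188.1°, groundspeed=164.6 kt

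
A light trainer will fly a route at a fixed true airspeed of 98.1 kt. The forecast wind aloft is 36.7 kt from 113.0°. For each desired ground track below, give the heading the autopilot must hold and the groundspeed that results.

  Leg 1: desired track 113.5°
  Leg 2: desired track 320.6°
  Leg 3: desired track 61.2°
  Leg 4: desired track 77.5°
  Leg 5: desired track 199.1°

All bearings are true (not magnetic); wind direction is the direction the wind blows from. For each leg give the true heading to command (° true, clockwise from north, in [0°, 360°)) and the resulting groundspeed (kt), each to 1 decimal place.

Leg 1: heading=113.3°, groundspeed=61.4 kt
Leg 2: heading=330.6°, groundspeed=129.1 kt
Leg 3: heading=78.3°, groundspeed=71.1 kt
Leg 4: heading=90.0°, groundspeed=65.9 kt
Leg 5: heading=177.2°, groundspeed=88.5 kt

Leg 1: desired track 113.5°; wind correction -0.2° → command heading 113.3°, groundspeed 61.4 kt
Leg 2: desired track 320.6°; wind correction +10.0° → command heading 330.6°, groundspeed 129.1 kt
Leg 3: desired track 61.2°; wind correction +17.1° → command heading 78.3°, groundspeed 71.1 kt
Leg 4: desired track 77.5°; wind correction +12.5° → command heading 90.0°, groundspeed 65.9 kt
Leg 5: desired track 199.1°; wind correction -21.9° → command heading 177.2°, groundspeed 88.5 kt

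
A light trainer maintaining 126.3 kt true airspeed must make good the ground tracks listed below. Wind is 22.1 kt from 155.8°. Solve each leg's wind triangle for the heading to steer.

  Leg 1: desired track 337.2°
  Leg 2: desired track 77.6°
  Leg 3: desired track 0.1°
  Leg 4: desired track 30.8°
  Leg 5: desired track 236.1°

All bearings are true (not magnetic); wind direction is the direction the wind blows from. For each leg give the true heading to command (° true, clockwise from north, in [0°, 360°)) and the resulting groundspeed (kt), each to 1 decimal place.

Leg 1: heading=337.4°, groundspeed=148.4 kt
Leg 2: heading=87.5°, groundspeed=119.9 kt
Leg 3: heading=4.2°, groundspeed=146.1 kt
Leg 4: heading=39.0°, groundspeed=137.7 kt
Leg 5: heading=226.2°, groundspeed=120.7 kt

Leg 1: desired track 337.2°; wind correction +0.2° → command heading 337.4°, groundspeed 148.4 kt
Leg 2: desired track 77.6°; wind correction +9.9° → command heading 87.5°, groundspeed 119.9 kt
Leg 3: desired track 0.1°; wind correction +4.1° → command heading 4.2°, groundspeed 146.1 kt
Leg 4: desired track 30.8°; wind correction +8.2° → command heading 39.0°, groundspeed 137.7 kt
Leg 5: desired track 236.1°; wind correction -9.9° → command heading 226.2°, groundspeed 120.7 kt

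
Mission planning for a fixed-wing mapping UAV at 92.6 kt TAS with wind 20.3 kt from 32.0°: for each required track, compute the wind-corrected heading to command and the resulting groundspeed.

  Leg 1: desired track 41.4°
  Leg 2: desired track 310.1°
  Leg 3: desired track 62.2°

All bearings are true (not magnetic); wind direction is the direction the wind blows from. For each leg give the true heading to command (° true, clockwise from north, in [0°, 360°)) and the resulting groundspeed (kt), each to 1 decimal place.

Leg 1: desired track 41.4°; wind correction -2.1° → command heading 39.3°, groundspeed 72.5 kt
Leg 2: desired track 310.1°; wind correction +12.5° → command heading 322.6°, groundspeed 87.5 kt
Leg 3: desired track 62.2°; wind correction -6.3° → command heading 55.9°, groundspeed 74.5 kt

Leg 1: heading=39.3°, groundspeed=72.5 kt
Leg 2: heading=322.6°, groundspeed=87.5 kt
Leg 3: heading=55.9°, groundspeed=74.5 kt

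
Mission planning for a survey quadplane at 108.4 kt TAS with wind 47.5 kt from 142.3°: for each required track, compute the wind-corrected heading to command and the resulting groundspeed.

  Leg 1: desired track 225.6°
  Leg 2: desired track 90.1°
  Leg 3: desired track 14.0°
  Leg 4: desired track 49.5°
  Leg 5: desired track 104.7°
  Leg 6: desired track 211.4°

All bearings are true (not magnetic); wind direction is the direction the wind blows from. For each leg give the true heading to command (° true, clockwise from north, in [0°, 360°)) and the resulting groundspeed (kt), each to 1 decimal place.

Leg 1: heading=199.8°, groundspeed=92.1 kt
Leg 2: heading=110.4°, groundspeed=72.6 kt
Leg 3: heading=34.1°, groundspeed=131.2 kt
Leg 4: heading=75.5°, groundspeed=99.8 kt
Leg 5: heading=120.2°, groundspeed=66.8 kt
Leg 6: heading=187.2°, groundspeed=82.0 kt

Leg 1: desired track 225.6°; wind correction -25.8° → command heading 199.8°, groundspeed 92.1 kt
Leg 2: desired track 90.1°; wind correction +20.3° → command heading 110.4°, groundspeed 72.6 kt
Leg 3: desired track 14.0°; wind correction +20.1° → command heading 34.1°, groundspeed 131.2 kt
Leg 4: desired track 49.5°; wind correction +26.0° → command heading 75.5°, groundspeed 99.8 kt
Leg 5: desired track 104.7°; wind correction +15.5° → command heading 120.2°, groundspeed 66.8 kt
Leg 6: desired track 211.4°; wind correction -24.2° → command heading 187.2°, groundspeed 82.0 kt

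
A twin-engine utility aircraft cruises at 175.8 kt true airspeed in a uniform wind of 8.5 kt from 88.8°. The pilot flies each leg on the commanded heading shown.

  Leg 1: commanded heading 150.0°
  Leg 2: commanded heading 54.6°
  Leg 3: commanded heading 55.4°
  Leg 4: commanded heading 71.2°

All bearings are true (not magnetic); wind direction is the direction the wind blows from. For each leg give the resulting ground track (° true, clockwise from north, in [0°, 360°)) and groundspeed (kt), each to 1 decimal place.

Leg 1: track=152.5°, groundspeed=171.9 kt
Leg 2: track=53.0°, groundspeed=168.8 kt
Leg 3: track=53.8°, groundspeed=168.8 kt
Leg 4: track=70.3°, groundspeed=167.7 kt

Leg 1: heading 150.0°; drift +2.5° → track 152.5°, groundspeed 171.9 kt
Leg 2: heading 54.6°; drift -1.6° → track 53.0°, groundspeed 168.8 kt
Leg 3: heading 55.4°; drift -1.6° → track 53.8°, groundspeed 168.8 kt
Leg 4: heading 71.2°; drift -0.9° → track 70.3°, groundspeed 167.7 kt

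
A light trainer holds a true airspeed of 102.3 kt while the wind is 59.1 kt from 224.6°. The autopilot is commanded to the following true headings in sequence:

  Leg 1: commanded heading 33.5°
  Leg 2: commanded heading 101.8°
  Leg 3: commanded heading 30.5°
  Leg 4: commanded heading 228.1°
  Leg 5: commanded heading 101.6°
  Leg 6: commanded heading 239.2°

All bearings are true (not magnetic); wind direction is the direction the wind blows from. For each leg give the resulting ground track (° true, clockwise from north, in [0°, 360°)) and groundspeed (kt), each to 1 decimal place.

Leg 1: heading 33.5°; drift +4.1° → track 37.6°, groundspeed 160.7 kt
Leg 2: heading 101.8°; drift -20.3° → track 81.5°, groundspeed 143.2 kt
Leg 3: heading 30.5°; drift +5.2° → track 35.7°, groundspeed 160.3 kt
Leg 4: heading 228.1°; drift +4.8° → track 232.9°, groundspeed 43.5 kt
Leg 5: heading 101.6°; drift -20.2° → track 81.4°, groundspeed 143.3 kt
Leg 6: heading 239.2°; drift +18.3° → track 257.5°, groundspeed 47.5 kt

Leg 1: track=37.6°, groundspeed=160.7 kt
Leg 2: track=81.5°, groundspeed=143.2 kt
Leg 3: track=35.7°, groundspeed=160.3 kt
Leg 4: track=232.9°, groundspeed=43.5 kt
Leg 5: track=81.4°, groundspeed=143.3 kt
Leg 6: track=257.5°, groundspeed=47.5 kt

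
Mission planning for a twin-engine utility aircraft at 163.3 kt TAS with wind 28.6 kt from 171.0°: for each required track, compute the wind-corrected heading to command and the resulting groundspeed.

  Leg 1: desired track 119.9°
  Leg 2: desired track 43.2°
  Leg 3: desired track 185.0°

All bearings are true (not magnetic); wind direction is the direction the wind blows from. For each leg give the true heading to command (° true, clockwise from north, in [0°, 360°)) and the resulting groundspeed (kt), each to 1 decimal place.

Leg 1: desired track 119.9°; wind correction +7.8° → command heading 127.7°, groundspeed 143.8 kt
Leg 2: desired track 43.2°; wind correction +8.0° → command heading 51.2°, groundspeed 179.3 kt
Leg 3: desired track 185.0°; wind correction -2.4° → command heading 182.6°, groundspeed 135.4 kt

Leg 1: heading=127.7°, groundspeed=143.8 kt
Leg 2: heading=51.2°, groundspeed=179.3 kt
Leg 3: heading=182.6°, groundspeed=135.4 kt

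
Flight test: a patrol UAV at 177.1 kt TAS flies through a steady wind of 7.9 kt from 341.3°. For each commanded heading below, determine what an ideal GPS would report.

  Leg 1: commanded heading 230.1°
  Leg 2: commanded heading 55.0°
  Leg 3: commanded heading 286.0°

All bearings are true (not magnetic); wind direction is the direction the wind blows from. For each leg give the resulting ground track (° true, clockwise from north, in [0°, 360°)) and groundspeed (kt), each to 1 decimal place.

Leg 1: track=227.8°, groundspeed=180.1 kt
Leg 2: track=57.5°, groundspeed=175.0 kt
Leg 3: track=283.8°, groundspeed=172.7 kt

Leg 1: heading 230.1°; drift -2.3° → track 227.8°, groundspeed 180.1 kt
Leg 2: heading 55.0°; drift +2.5° → track 57.5°, groundspeed 175.0 kt
Leg 3: heading 286.0°; drift -2.2° → track 283.8°, groundspeed 172.7 kt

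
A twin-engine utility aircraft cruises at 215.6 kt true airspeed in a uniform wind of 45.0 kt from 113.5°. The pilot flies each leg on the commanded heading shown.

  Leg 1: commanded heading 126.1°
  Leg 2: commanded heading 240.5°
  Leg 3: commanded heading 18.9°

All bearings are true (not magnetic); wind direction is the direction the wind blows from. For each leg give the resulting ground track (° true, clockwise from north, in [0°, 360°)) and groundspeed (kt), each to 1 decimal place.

Leg 1: heading 126.1°; drift +3.3° → track 129.4°, groundspeed 172.0 kt
Leg 2: heading 240.5°; drift +8.4° → track 248.9°, groundspeed 245.3 kt
Leg 3: heading 18.9°; drift -11.6° → track 7.3°, groundspeed 223.8 kt

Leg 1: track=129.4°, groundspeed=172.0 kt
Leg 2: track=248.9°, groundspeed=245.3 kt
Leg 3: track=7.3°, groundspeed=223.8 kt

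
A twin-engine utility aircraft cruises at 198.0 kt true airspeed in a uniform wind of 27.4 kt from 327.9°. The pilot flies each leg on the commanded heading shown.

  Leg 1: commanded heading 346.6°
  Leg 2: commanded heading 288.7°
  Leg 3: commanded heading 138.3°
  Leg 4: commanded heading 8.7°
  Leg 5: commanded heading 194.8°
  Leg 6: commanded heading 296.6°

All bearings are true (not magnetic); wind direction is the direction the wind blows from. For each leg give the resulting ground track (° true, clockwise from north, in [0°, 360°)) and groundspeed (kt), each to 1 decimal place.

Leg 1: track=349.5°, groundspeed=172.3 kt
Leg 2: track=283.1°, groundspeed=177.6 kt
Leg 3: track=139.5°, groundspeed=225.1 kt
Leg 4: track=14.5°, groundspeed=178.2 kt
Leg 5: track=189.5°, groundspeed=217.6 kt
Leg 6: track=291.9°, groundspeed=175.2 kt

Leg 1: heading 346.6°; drift +2.9° → track 349.5°, groundspeed 172.3 kt
Leg 2: heading 288.7°; drift -5.6° → track 283.1°, groundspeed 177.6 kt
Leg 3: heading 138.3°; drift +1.2° → track 139.5°, groundspeed 225.1 kt
Leg 4: heading 8.7°; drift +5.8° → track 14.5°, groundspeed 178.2 kt
Leg 5: heading 194.8°; drift -5.3° → track 189.5°, groundspeed 217.6 kt
Leg 6: heading 296.6°; drift -4.7° → track 291.9°, groundspeed 175.2 kt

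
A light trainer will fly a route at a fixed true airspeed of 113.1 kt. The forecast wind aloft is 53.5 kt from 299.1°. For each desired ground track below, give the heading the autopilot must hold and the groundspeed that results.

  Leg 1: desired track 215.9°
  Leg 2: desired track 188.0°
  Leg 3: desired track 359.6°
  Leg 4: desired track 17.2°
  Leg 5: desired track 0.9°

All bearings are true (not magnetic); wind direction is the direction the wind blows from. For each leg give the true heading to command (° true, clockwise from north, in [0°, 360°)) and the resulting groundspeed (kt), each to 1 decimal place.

Leg 1: desired track 215.9°; wind correction +28.0° → command heading 243.9°, groundspeed 93.5 kt
Leg 2: desired track 188.0°; wind correction +26.2° → command heading 214.2°, groundspeed 120.8 kt
Leg 3: desired track 359.6°; wind correction -24.3° → command heading 335.3°, groundspeed 76.7 kt
Leg 4: desired track 17.2°; wind correction -27.6° → command heading 349.6°, groundspeed 89.2 kt
Leg 5: desired track 0.9°; wind correction -24.6° → command heading 336.3°, groundspeed 77.5 kt

Leg 1: heading=243.9°, groundspeed=93.5 kt
Leg 2: heading=214.2°, groundspeed=120.8 kt
Leg 3: heading=335.3°, groundspeed=76.7 kt
Leg 4: heading=349.6°, groundspeed=89.2 kt
Leg 5: heading=336.3°, groundspeed=77.5 kt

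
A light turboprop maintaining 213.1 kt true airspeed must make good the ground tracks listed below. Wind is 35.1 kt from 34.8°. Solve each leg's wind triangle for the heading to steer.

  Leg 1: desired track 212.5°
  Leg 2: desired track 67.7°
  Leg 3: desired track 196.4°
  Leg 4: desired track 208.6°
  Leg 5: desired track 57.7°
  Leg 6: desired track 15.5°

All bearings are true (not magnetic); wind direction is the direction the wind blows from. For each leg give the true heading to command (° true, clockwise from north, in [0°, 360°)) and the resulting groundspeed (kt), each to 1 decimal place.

Leg 1: heading=212.1°, groundspeed=248.2 kt
Leg 2: heading=62.6°, groundspeed=182.8 kt
Leg 3: heading=193.4°, groundspeed=246.1 kt
Leg 4: heading=207.6°, groundspeed=248.0 kt
Leg 5: heading=54.0°, groundspeed=180.3 kt
Leg 6: heading=18.6°, groundspeed=179.7 kt

Leg 1: desired track 212.5°; wind correction -0.4° → command heading 212.1°, groundspeed 248.2 kt
Leg 2: desired track 67.7°; wind correction -5.1° → command heading 62.6°, groundspeed 182.8 kt
Leg 3: desired track 196.4°; wind correction -3.0° → command heading 193.4°, groundspeed 246.1 kt
Leg 4: desired track 208.6°; wind correction -1.0° → command heading 207.6°, groundspeed 248.0 kt
Leg 5: desired track 57.7°; wind correction -3.7° → command heading 54.0°, groundspeed 180.3 kt
Leg 6: desired track 15.5°; wind correction +3.1° → command heading 18.6°, groundspeed 179.7 kt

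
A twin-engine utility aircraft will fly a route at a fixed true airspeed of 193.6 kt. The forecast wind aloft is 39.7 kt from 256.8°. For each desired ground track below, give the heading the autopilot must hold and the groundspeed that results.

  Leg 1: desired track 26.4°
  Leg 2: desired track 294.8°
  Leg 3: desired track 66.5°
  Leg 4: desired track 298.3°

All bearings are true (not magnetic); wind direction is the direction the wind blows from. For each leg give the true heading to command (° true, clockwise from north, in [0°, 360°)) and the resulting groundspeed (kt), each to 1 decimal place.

Leg 1: desired track 26.4°; wind correction -9.1° → command heading 17.3°, groundspeed 216.5 kt
Leg 2: desired track 294.8°; wind correction -7.3° → command heading 287.5°, groundspeed 160.8 kt
Leg 3: desired track 66.5°; wind correction -2.1° → command heading 64.4°, groundspeed 232.5 kt
Leg 4: desired track 298.3°; wind correction -7.8° → command heading 290.5°, groundspeed 162.1 kt

Leg 1: heading=17.3°, groundspeed=216.5 kt
Leg 2: heading=287.5°, groundspeed=160.8 kt
Leg 3: heading=64.4°, groundspeed=232.5 kt
Leg 4: heading=290.5°, groundspeed=162.1 kt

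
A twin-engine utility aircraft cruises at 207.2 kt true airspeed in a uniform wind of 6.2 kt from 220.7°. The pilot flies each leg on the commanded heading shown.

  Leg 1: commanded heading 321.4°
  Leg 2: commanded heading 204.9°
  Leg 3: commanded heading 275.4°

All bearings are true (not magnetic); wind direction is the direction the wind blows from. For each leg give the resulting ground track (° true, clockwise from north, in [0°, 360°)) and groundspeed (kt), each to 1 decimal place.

Leg 1: track=323.1°, groundspeed=208.4 kt
Leg 2: track=204.4°, groundspeed=201.2 kt
Leg 3: track=276.8°, groundspeed=203.7 kt

Leg 1: heading 321.4°; drift +1.7° → track 323.1°, groundspeed 208.4 kt
Leg 2: heading 204.9°; drift -0.5° → track 204.4°, groundspeed 201.2 kt
Leg 3: heading 275.4°; drift +1.4° → track 276.8°, groundspeed 203.7 kt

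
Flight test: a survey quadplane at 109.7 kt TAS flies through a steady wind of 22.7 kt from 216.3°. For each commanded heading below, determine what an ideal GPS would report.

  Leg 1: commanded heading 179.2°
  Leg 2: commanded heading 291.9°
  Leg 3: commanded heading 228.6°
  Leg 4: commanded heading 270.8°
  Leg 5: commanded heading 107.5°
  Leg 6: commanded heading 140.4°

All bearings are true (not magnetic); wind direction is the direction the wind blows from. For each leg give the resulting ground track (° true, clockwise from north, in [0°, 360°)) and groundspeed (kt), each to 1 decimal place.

Leg 1: heading 179.2°; drift -8.5° → track 170.7°, groundspeed 92.6 kt
Leg 2: heading 291.9°; drift +11.9° → track 303.8°, groundspeed 106.4 kt
Leg 3: heading 228.6°; drift +3.2° → track 231.8°, groundspeed 87.7 kt
Leg 4: heading 270.8°; drift +10.8° → track 281.6°, groundspeed 98.3 kt
Leg 5: heading 107.5°; drift -10.4° → track 97.1°, groundspeed 119.0 kt
Leg 6: heading 140.4°; drift -11.9° → track 128.5°, groundspeed 106.5 kt

Leg 1: track=170.7°, groundspeed=92.6 kt
Leg 2: track=303.8°, groundspeed=106.4 kt
Leg 3: track=231.8°, groundspeed=87.7 kt
Leg 4: track=281.6°, groundspeed=98.3 kt
Leg 5: track=97.1°, groundspeed=119.0 kt
Leg 6: track=128.5°, groundspeed=106.5 kt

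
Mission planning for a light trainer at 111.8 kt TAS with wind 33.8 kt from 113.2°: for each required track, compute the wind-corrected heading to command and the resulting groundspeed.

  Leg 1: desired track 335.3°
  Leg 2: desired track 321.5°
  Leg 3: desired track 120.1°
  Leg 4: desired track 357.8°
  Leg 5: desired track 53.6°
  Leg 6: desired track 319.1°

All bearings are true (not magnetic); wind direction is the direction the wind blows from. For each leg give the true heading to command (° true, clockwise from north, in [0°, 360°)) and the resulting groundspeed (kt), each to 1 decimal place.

Leg 1: desired track 335.3°; wind correction +11.7° → command heading 347.0°, groundspeed 134.6 kt
Leg 2: desired track 321.5°; wind correction +8.2° → command heading 329.7°, groundspeed 140.4 kt
Leg 3: desired track 120.1°; wind correction -2.1° → command heading 118.0°, groundspeed 78.2 kt
Leg 4: desired track 357.8°; wind correction +15.8° → command heading 13.6°, groundspeed 122.0 kt
Leg 5: desired track 53.6°; wind correction +15.1° → command heading 68.7°, groundspeed 90.8 kt
Leg 6: desired track 319.1°; wind correction +7.6° → command heading 326.7°, groundspeed 141.2 kt

Leg 1: heading=347.0°, groundspeed=134.6 kt
Leg 2: heading=329.7°, groundspeed=140.4 kt
Leg 3: heading=118.0°, groundspeed=78.2 kt
Leg 4: heading=13.6°, groundspeed=122.0 kt
Leg 5: heading=68.7°, groundspeed=90.8 kt
Leg 6: heading=326.7°, groundspeed=141.2 kt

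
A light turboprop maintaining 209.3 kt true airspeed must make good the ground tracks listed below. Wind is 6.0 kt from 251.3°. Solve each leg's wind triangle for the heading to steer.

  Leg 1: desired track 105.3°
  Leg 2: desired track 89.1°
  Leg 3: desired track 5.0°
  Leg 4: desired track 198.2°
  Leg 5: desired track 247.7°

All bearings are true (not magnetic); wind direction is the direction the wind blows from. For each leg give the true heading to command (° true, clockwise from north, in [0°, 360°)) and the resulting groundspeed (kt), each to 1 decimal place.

Leg 1: desired track 105.3°; wind correction +0.9° → command heading 106.2°, groundspeed 214.2 kt
Leg 2: desired track 89.1°; wind correction +0.5° → command heading 89.6°, groundspeed 215.0 kt
Leg 3: desired track 5.0°; wind correction -1.5° → command heading 3.5°, groundspeed 211.6 kt
Leg 4: desired track 198.2°; wind correction +1.3° → command heading 199.5°, groundspeed 205.6 kt
Leg 5: desired track 247.7°; wind correction +0.1° → command heading 247.8°, groundspeed 203.3 kt

Leg 1: heading=106.2°, groundspeed=214.2 kt
Leg 2: heading=89.6°, groundspeed=215.0 kt
Leg 3: heading=3.5°, groundspeed=211.6 kt
Leg 4: heading=199.5°, groundspeed=205.6 kt
Leg 5: heading=247.8°, groundspeed=203.3 kt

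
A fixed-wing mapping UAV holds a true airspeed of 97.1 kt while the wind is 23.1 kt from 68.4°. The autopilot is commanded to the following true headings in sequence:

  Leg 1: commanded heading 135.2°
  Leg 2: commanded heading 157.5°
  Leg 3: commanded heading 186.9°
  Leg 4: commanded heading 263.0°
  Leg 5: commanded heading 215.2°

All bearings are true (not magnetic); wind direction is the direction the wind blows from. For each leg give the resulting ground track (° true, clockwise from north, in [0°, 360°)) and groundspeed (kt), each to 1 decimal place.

Leg 1: heading 135.2°; drift +13.6° → track 148.8°, groundspeed 90.5 kt
Leg 2: heading 157.5°; drift +13.4° → track 170.9°, groundspeed 99.5 kt
Leg 3: heading 186.9°; drift +10.6° → track 197.5°, groundspeed 110.0 kt
Leg 4: heading 263.0°; drift -2.8° → track 260.2°, groundspeed 119.6 kt
Leg 5: heading 215.2°; drift +6.2° → track 221.4°, groundspeed 117.1 kt

Leg 1: track=148.8°, groundspeed=90.5 kt
Leg 2: track=170.9°, groundspeed=99.5 kt
Leg 3: track=197.5°, groundspeed=110.0 kt
Leg 4: track=260.2°, groundspeed=119.6 kt
Leg 5: track=221.4°, groundspeed=117.1 kt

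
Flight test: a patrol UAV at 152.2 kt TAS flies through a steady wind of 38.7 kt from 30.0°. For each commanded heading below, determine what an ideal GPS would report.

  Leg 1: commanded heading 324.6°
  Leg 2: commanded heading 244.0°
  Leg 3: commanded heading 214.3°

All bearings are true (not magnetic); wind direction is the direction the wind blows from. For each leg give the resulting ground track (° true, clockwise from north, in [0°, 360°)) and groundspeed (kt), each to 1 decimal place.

Leg 1: track=310.1°, groundspeed=140.6 kt
Leg 2: track=237.3°, groundspeed=185.6 kt
Leg 3: track=213.4°, groundspeed=190.8 kt

Leg 1: heading 324.6°; drift -14.5° → track 310.1°, groundspeed 140.6 kt
Leg 2: heading 244.0°; drift -6.7° → track 237.3°, groundspeed 185.6 kt
Leg 3: heading 214.3°; drift -0.9° → track 213.4°, groundspeed 190.8 kt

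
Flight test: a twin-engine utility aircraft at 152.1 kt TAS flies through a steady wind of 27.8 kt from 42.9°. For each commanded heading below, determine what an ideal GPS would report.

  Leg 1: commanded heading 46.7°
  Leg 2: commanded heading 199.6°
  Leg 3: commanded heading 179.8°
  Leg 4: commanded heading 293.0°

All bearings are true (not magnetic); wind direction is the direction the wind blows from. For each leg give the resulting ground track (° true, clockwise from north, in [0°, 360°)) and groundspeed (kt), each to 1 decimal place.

Leg 1: track=47.5°, groundspeed=124.4 kt
Leg 2: track=203.1°, groundspeed=178.0 kt
Leg 3: track=186.1°, groundspeed=173.4 kt
Leg 4: track=283.8°, groundspeed=163.7 kt

Leg 1: heading 46.7°; drift +0.8° → track 47.5°, groundspeed 124.4 kt
Leg 2: heading 199.6°; drift +3.5° → track 203.1°, groundspeed 178.0 kt
Leg 3: heading 179.8°; drift +6.3° → track 186.1°, groundspeed 173.4 kt
Leg 4: heading 293.0°; drift -9.2° → track 283.8°, groundspeed 163.7 kt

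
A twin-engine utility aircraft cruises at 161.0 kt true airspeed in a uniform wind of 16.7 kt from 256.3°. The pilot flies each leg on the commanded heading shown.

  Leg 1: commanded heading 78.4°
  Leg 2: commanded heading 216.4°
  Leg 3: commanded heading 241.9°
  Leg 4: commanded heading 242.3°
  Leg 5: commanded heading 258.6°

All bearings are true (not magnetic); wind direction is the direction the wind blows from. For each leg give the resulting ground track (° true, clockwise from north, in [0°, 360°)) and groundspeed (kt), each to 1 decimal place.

Leg 1: track=78.2°, groundspeed=177.7 kt
Leg 2: track=212.3°, groundspeed=148.6 kt
Leg 3: track=240.3°, groundspeed=144.9 kt
Leg 4: track=240.7°, groundspeed=144.9 kt
Leg 5: track=258.9°, groundspeed=144.3 kt

Leg 1: heading 78.4°; drift -0.2° → track 78.2°, groundspeed 177.7 kt
Leg 2: heading 216.4°; drift -4.1° → track 212.3°, groundspeed 148.6 kt
Leg 3: heading 241.9°; drift -1.6° → track 240.3°, groundspeed 144.9 kt
Leg 4: heading 242.3°; drift -1.6° → track 240.7°, groundspeed 144.9 kt
Leg 5: heading 258.6°; drift +0.3° → track 258.9°, groundspeed 144.3 kt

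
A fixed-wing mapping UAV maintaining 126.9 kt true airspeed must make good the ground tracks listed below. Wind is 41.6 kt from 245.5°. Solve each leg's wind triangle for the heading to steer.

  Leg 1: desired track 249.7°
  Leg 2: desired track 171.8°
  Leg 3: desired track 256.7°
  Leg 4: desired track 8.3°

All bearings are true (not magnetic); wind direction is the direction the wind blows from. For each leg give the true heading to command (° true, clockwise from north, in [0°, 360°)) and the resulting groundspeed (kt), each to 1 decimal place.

Leg 1: desired track 249.7°; wind correction -1.4° → command heading 248.3°, groundspeed 85.4 kt
Leg 2: desired track 171.8°; wind correction +18.3° → command heading 190.1°, groundspeed 108.8 kt
Leg 3: desired track 256.7°; wind correction -3.7° → command heading 253.0°, groundspeed 85.8 kt
Leg 4: desired track 8.3°; wind correction -16.0° → command heading 352.3°, groundspeed 144.5 kt

Leg 1: heading=248.3°, groundspeed=85.4 kt
Leg 2: heading=190.1°, groundspeed=108.8 kt
Leg 3: heading=253.0°, groundspeed=85.8 kt
Leg 4: heading=352.3°, groundspeed=144.5 kt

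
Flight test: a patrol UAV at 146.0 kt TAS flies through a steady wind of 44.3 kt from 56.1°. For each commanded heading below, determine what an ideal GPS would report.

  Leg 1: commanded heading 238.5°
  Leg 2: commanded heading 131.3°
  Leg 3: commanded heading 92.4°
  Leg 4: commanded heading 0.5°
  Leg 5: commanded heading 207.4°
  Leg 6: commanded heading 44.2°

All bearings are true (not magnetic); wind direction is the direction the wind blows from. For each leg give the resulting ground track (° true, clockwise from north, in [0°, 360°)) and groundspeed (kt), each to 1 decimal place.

Leg 1: track=237.9°, groundspeed=190.3 kt
Leg 2: track=148.9°, groundspeed=141.3 kt
Leg 3: track=105.8°, groundspeed=113.4 kt
Leg 4: track=343.7°, groundspeed=126.4 kt
Leg 5: track=214.0°, groundspeed=186.1 kt
Leg 6: track=39.1°, groundspeed=103.1 kt

Leg 1: heading 238.5°; drift -0.6° → track 237.9°, groundspeed 190.3 kt
Leg 2: heading 131.3°; drift +17.6° → track 148.9°, groundspeed 141.3 kt
Leg 3: heading 92.4°; drift +13.4° → track 105.8°, groundspeed 113.4 kt
Leg 4: heading 0.5°; drift -16.8° → track 343.7°, groundspeed 126.4 kt
Leg 5: heading 207.4°; drift +6.6° → track 214.0°, groundspeed 186.1 kt
Leg 6: heading 44.2°; drift -5.1° → track 39.1°, groundspeed 103.1 kt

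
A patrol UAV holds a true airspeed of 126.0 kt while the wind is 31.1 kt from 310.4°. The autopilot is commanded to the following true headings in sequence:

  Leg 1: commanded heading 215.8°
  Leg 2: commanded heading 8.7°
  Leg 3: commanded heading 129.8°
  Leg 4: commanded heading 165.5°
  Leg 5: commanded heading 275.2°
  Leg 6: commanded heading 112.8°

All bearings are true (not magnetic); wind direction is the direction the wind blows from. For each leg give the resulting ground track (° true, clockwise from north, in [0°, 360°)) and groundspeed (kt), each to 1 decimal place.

Leg 1: heading 215.8°; drift -13.6° → track 202.2°, groundspeed 132.2 kt
Leg 2: heading 8.7°; drift +13.6° → track 22.3°, groundspeed 112.8 kt
Leg 3: heading 129.8°; drift +0.1° → track 129.9°, groundspeed 157.1 kt
Leg 4: heading 165.5°; drift -6.7° → track 158.8°, groundspeed 152.5 kt
Leg 5: heading 275.2°; drift -10.1° → track 265.1°, groundspeed 102.2 kt
Leg 6: heading 112.8°; drift +3.5° → track 116.3°, groundspeed 155.9 kt

Leg 1: track=202.2°, groundspeed=132.2 kt
Leg 2: track=22.3°, groundspeed=112.8 kt
Leg 3: track=129.9°, groundspeed=157.1 kt
Leg 4: track=158.8°, groundspeed=152.5 kt
Leg 5: track=265.1°, groundspeed=102.2 kt
Leg 6: track=116.3°, groundspeed=155.9 kt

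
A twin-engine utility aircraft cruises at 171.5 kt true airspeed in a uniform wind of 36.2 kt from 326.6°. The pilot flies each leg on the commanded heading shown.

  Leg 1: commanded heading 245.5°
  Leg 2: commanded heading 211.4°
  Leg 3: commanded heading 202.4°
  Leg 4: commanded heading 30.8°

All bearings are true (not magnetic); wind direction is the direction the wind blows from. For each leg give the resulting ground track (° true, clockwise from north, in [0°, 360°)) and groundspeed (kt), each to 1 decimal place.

Leg 1: heading 245.5°; drift -12.2° → track 233.3°, groundspeed 169.7 kt
Leg 2: heading 211.4°; drift -9.9° → track 201.5°, groundspeed 189.8 kt
Leg 3: heading 202.4°; drift -8.9° → track 193.5°, groundspeed 194.2 kt
Leg 4: heading 30.8°; drift +11.8° → track 42.6°, groundspeed 159.1 kt

Leg 1: track=233.3°, groundspeed=169.7 kt
Leg 2: track=201.5°, groundspeed=189.8 kt
Leg 3: track=193.5°, groundspeed=194.2 kt
Leg 4: track=42.6°, groundspeed=159.1 kt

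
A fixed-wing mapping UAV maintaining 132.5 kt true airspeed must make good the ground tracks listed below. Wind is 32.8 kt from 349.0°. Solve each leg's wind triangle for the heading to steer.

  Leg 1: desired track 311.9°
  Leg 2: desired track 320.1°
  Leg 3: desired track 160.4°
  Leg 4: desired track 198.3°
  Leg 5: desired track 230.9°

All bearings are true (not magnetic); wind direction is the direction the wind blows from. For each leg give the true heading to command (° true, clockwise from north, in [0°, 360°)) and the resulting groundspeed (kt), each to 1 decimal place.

Leg 1: heading=320.5°, groundspeed=104.9 kt
Leg 2: heading=327.0°, groundspeed=102.8 kt
Leg 3: heading=158.3°, groundspeed=164.8 kt
Leg 4: heading=205.3°, groundspeed=160.1 kt
Leg 5: heading=243.5°, groundspeed=144.8 kt

Leg 1: desired track 311.9°; wind correction +8.6° → command heading 320.5°, groundspeed 104.9 kt
Leg 2: desired track 320.1°; wind correction +6.9° → command heading 327.0°, groundspeed 102.8 kt
Leg 3: desired track 160.4°; wind correction -2.1° → command heading 158.3°, groundspeed 164.8 kt
Leg 4: desired track 198.3°; wind correction +7.0° → command heading 205.3°, groundspeed 160.1 kt
Leg 5: desired track 230.9°; wind correction +12.6° → command heading 243.5°, groundspeed 144.8 kt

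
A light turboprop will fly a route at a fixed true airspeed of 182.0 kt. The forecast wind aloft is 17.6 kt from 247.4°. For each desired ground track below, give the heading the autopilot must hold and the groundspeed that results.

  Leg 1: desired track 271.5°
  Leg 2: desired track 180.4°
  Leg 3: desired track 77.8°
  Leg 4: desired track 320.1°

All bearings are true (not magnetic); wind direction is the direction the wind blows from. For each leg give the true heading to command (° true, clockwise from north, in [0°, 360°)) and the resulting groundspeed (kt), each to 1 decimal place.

Leg 1: desired track 271.5°; wind correction -2.3° → command heading 269.2°, groundspeed 165.8 kt
Leg 2: desired track 180.4°; wind correction +5.1° → command heading 185.5°, groundspeed 174.4 kt
Leg 3: desired track 77.8°; wind correction +1.0° → command heading 78.8°, groundspeed 199.3 kt
Leg 4: desired track 320.1°; wind correction -5.3° → command heading 314.8°, groundspeed 176.0 kt

Leg 1: heading=269.2°, groundspeed=165.8 kt
Leg 2: heading=185.5°, groundspeed=174.4 kt
Leg 3: heading=78.8°, groundspeed=199.3 kt
Leg 4: heading=314.8°, groundspeed=176.0 kt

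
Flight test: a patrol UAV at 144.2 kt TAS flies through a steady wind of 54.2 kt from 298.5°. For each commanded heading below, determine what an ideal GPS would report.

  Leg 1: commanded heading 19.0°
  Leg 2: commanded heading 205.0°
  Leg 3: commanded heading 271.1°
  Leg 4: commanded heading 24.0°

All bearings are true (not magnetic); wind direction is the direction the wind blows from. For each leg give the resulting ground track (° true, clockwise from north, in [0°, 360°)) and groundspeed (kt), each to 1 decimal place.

Leg 1: track=40.6°, groundspeed=145.4 kt
Leg 2: track=184.9°, groundspeed=157.1 kt
Leg 3: track=256.5°, groundspeed=99.3 kt
Leg 4: track=45.1°, groundspeed=150.0 kt

Leg 1: heading 19.0°; drift +21.6° → track 40.6°, groundspeed 145.4 kt
Leg 2: heading 205.0°; drift -20.1° → track 184.9°, groundspeed 157.1 kt
Leg 3: heading 271.1°; drift -14.6° → track 256.5°, groundspeed 99.3 kt
Leg 4: heading 24.0°; drift +21.1° → track 45.1°, groundspeed 150.0 kt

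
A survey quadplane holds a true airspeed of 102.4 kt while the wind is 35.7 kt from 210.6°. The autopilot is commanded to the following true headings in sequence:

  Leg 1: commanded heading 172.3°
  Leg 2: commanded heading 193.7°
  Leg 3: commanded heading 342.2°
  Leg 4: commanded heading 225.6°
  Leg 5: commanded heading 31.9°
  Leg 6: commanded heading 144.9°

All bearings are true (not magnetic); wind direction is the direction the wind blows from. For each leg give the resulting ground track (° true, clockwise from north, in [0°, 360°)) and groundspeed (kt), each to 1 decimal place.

Leg 1: heading 172.3°; drift -16.6° → track 155.7°, groundspeed 77.6 kt
Leg 2: heading 193.7°; drift -8.6° → track 185.1°, groundspeed 69.0 kt
Leg 3: heading 342.2°; drift +12.0° → track 354.2°, groundspeed 128.9 kt
Leg 4: heading 225.6°; drift +7.7° → track 233.3°, groundspeed 68.5 kt
Leg 5: heading 31.9°; drift -0.3° → track 31.6°, groundspeed 138.1 kt
Leg 6: heading 144.9°; drift -20.4° → track 124.5°, groundspeed 93.5 kt

Leg 1: track=155.7°, groundspeed=77.6 kt
Leg 2: track=185.1°, groundspeed=69.0 kt
Leg 3: track=354.2°, groundspeed=128.9 kt
Leg 4: track=233.3°, groundspeed=68.5 kt
Leg 5: track=31.6°, groundspeed=138.1 kt
Leg 6: track=124.5°, groundspeed=93.5 kt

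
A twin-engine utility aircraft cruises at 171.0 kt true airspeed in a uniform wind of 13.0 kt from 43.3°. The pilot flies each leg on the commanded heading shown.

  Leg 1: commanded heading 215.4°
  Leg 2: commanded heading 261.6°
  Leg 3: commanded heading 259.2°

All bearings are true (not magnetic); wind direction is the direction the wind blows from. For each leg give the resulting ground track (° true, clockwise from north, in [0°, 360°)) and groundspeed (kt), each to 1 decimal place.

Leg 1: track=216.0°, groundspeed=183.9 kt
Leg 2: track=259.1°, groundspeed=181.4 kt
Leg 3: track=256.8°, groundspeed=181.7 kt

Leg 1: heading 215.4°; drift +0.6° → track 216.0°, groundspeed 183.9 kt
Leg 2: heading 261.6°; drift -2.5° → track 259.1°, groundspeed 181.4 kt
Leg 3: heading 259.2°; drift -2.4° → track 256.8°, groundspeed 181.7 kt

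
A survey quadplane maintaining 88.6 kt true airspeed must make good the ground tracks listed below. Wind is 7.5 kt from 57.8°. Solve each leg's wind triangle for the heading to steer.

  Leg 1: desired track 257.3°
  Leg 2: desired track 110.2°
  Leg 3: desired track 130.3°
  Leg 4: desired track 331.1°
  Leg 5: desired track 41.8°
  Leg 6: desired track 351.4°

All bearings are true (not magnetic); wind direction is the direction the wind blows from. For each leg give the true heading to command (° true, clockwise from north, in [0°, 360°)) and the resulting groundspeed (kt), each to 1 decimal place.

Leg 1: desired track 257.3°; wind correction +1.6° → command heading 258.9°, groundspeed 95.6 kt
Leg 2: desired track 110.2°; wind correction -3.8° → command heading 106.4°, groundspeed 83.8 kt
Leg 3: desired track 130.3°; wind correction -4.6° → command heading 125.7°, groundspeed 86.1 kt
Leg 4: desired track 331.1°; wind correction +4.8° → command heading 335.9°, groundspeed 87.9 kt
Leg 5: desired track 41.8°; wind correction +1.3° → command heading 43.1°, groundspeed 81.4 kt
Leg 6: desired track 351.4°; wind correction +4.4° → command heading 355.8°, groundspeed 85.3 kt

Leg 1: heading=258.9°, groundspeed=95.6 kt
Leg 2: heading=106.4°, groundspeed=83.8 kt
Leg 3: heading=125.7°, groundspeed=86.1 kt
Leg 4: heading=335.9°, groundspeed=87.9 kt
Leg 5: heading=43.1°, groundspeed=81.4 kt
Leg 6: heading=355.8°, groundspeed=85.3 kt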